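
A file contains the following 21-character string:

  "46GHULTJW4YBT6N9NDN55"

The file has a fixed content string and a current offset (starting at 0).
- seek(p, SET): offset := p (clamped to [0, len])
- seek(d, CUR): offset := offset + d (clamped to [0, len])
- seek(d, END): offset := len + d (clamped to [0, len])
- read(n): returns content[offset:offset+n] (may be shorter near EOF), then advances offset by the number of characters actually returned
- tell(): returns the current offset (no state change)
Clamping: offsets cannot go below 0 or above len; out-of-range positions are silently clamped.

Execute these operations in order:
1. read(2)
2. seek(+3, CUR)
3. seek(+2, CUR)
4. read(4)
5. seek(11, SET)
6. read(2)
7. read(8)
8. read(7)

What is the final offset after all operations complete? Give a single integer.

After 1 (read(2)): returned '46', offset=2
After 2 (seek(+3, CUR)): offset=5
After 3 (seek(+2, CUR)): offset=7
After 4 (read(4)): returned 'JW4Y', offset=11
After 5 (seek(11, SET)): offset=11
After 6 (read(2)): returned 'BT', offset=13
After 7 (read(8)): returned '6N9NDN55', offset=21
After 8 (read(7)): returned '', offset=21

Answer: 21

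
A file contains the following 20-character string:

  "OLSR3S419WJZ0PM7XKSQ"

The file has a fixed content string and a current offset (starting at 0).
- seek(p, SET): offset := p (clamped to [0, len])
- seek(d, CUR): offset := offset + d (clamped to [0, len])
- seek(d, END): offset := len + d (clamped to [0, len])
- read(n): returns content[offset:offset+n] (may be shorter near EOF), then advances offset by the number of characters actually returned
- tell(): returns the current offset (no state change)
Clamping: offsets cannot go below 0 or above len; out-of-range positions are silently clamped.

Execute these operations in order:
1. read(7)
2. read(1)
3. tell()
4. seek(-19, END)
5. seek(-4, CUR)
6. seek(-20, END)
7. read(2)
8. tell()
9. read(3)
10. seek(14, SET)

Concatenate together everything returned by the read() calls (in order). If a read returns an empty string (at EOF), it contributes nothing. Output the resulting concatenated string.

After 1 (read(7)): returned 'OLSR3S4', offset=7
After 2 (read(1)): returned '1', offset=8
After 3 (tell()): offset=8
After 4 (seek(-19, END)): offset=1
After 5 (seek(-4, CUR)): offset=0
After 6 (seek(-20, END)): offset=0
After 7 (read(2)): returned 'OL', offset=2
After 8 (tell()): offset=2
After 9 (read(3)): returned 'SR3', offset=5
After 10 (seek(14, SET)): offset=14

Answer: OLSR3S41OLSR3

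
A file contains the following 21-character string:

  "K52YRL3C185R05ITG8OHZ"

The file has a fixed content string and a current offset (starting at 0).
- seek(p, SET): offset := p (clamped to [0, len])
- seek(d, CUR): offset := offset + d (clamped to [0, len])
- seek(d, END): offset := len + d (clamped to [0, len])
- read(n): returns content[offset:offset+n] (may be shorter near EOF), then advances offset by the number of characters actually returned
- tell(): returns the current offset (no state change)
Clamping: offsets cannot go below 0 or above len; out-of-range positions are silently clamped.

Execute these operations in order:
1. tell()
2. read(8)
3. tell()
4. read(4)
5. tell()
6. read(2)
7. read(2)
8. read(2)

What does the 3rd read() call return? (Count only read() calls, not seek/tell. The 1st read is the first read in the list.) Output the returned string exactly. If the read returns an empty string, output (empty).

Answer: 05

Derivation:
After 1 (tell()): offset=0
After 2 (read(8)): returned 'K52YRL3C', offset=8
After 3 (tell()): offset=8
After 4 (read(4)): returned '185R', offset=12
After 5 (tell()): offset=12
After 6 (read(2)): returned '05', offset=14
After 7 (read(2)): returned 'IT', offset=16
After 8 (read(2)): returned 'G8', offset=18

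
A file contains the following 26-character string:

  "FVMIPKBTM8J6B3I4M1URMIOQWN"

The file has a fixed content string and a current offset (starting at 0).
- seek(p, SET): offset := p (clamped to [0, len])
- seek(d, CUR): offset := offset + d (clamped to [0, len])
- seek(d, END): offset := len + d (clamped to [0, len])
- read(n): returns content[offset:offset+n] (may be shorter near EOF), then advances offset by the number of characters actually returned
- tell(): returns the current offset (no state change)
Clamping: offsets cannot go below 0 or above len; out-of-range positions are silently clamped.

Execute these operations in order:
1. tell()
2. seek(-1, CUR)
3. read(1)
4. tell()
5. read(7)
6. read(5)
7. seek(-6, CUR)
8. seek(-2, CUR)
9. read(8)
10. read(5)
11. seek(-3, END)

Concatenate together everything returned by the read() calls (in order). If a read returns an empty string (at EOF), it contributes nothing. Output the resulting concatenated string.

After 1 (tell()): offset=0
After 2 (seek(-1, CUR)): offset=0
After 3 (read(1)): returned 'F', offset=1
After 4 (tell()): offset=1
After 5 (read(7)): returned 'VMIPKBT', offset=8
After 6 (read(5)): returned 'M8J6B', offset=13
After 7 (seek(-6, CUR)): offset=7
After 8 (seek(-2, CUR)): offset=5
After 9 (read(8)): returned 'KBTM8J6B', offset=13
After 10 (read(5)): returned '3I4M1', offset=18
After 11 (seek(-3, END)): offset=23

Answer: FVMIPKBTM8J6BKBTM8J6B3I4M1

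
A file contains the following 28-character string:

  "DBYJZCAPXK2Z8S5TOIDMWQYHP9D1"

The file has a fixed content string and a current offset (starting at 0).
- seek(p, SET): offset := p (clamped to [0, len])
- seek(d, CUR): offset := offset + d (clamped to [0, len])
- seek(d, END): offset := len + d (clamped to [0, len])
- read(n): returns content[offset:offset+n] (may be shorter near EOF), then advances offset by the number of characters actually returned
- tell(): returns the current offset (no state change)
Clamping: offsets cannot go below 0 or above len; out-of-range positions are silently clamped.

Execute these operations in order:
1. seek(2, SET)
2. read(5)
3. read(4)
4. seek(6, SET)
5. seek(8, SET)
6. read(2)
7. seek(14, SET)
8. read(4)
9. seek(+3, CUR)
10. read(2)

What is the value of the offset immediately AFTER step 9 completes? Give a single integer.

Answer: 21

Derivation:
After 1 (seek(2, SET)): offset=2
After 2 (read(5)): returned 'YJZCA', offset=7
After 3 (read(4)): returned 'PXK2', offset=11
After 4 (seek(6, SET)): offset=6
After 5 (seek(8, SET)): offset=8
After 6 (read(2)): returned 'XK', offset=10
After 7 (seek(14, SET)): offset=14
After 8 (read(4)): returned '5TOI', offset=18
After 9 (seek(+3, CUR)): offset=21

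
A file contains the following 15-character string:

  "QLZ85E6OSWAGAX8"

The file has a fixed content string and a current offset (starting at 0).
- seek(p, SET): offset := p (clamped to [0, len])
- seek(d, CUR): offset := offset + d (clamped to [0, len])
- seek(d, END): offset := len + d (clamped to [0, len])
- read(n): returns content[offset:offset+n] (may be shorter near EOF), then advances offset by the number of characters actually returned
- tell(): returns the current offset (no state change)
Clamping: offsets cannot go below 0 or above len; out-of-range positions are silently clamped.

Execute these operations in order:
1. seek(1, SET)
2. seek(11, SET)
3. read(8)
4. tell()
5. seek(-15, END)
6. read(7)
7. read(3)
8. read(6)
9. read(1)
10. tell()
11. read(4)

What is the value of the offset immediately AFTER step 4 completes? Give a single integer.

After 1 (seek(1, SET)): offset=1
After 2 (seek(11, SET)): offset=11
After 3 (read(8)): returned 'GAX8', offset=15
After 4 (tell()): offset=15

Answer: 15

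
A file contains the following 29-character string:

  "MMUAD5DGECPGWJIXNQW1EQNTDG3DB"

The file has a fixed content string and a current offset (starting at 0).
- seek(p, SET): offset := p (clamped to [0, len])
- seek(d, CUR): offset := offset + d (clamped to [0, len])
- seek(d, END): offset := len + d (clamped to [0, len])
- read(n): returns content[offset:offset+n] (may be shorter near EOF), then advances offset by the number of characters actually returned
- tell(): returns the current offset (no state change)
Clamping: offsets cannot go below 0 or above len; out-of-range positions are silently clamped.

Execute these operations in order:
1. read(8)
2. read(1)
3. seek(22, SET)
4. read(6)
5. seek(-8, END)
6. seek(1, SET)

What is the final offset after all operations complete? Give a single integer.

After 1 (read(8)): returned 'MMUAD5DG', offset=8
After 2 (read(1)): returned 'E', offset=9
After 3 (seek(22, SET)): offset=22
After 4 (read(6)): returned 'NTDG3D', offset=28
After 5 (seek(-8, END)): offset=21
After 6 (seek(1, SET)): offset=1

Answer: 1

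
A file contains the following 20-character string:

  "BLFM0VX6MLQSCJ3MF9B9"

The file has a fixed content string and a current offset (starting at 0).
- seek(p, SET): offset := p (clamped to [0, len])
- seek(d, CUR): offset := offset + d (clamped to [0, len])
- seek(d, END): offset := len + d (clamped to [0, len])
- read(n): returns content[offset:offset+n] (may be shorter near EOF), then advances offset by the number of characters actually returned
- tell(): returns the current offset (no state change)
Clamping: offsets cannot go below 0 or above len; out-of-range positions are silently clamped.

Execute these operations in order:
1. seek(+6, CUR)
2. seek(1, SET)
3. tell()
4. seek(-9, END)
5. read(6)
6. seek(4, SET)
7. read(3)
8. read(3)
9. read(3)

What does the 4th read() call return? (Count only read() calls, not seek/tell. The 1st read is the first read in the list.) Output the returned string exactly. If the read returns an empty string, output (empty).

After 1 (seek(+6, CUR)): offset=6
After 2 (seek(1, SET)): offset=1
After 3 (tell()): offset=1
After 4 (seek(-9, END)): offset=11
After 5 (read(6)): returned 'SCJ3MF', offset=17
After 6 (seek(4, SET)): offset=4
After 7 (read(3)): returned '0VX', offset=7
After 8 (read(3)): returned '6ML', offset=10
After 9 (read(3)): returned 'QSC', offset=13

Answer: QSC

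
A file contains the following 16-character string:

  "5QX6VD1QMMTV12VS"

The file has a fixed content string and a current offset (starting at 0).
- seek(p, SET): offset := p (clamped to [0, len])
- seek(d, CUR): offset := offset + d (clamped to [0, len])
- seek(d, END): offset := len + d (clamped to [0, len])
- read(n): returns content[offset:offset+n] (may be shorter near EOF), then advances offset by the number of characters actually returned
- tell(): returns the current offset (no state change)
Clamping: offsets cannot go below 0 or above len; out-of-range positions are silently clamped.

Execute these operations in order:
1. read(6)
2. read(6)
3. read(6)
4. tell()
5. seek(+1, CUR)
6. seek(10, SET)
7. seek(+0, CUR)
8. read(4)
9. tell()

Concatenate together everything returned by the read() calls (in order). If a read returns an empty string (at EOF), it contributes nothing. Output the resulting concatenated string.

Answer: 5QX6VD1QMMTV12VSTV12

Derivation:
After 1 (read(6)): returned '5QX6VD', offset=6
After 2 (read(6)): returned '1QMMTV', offset=12
After 3 (read(6)): returned '12VS', offset=16
After 4 (tell()): offset=16
After 5 (seek(+1, CUR)): offset=16
After 6 (seek(10, SET)): offset=10
After 7 (seek(+0, CUR)): offset=10
After 8 (read(4)): returned 'TV12', offset=14
After 9 (tell()): offset=14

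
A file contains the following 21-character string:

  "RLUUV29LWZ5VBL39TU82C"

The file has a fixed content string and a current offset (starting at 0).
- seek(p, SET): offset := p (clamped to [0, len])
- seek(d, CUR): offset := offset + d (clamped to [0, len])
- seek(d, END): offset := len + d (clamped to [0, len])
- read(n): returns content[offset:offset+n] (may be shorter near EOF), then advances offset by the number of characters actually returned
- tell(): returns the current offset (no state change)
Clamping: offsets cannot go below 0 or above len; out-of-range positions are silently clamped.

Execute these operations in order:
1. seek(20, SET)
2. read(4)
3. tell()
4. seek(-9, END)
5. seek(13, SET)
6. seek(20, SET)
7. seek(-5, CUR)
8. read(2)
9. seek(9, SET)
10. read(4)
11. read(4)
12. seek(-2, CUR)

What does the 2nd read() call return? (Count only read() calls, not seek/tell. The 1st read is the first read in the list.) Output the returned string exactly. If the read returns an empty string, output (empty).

Answer: 9T

Derivation:
After 1 (seek(20, SET)): offset=20
After 2 (read(4)): returned 'C', offset=21
After 3 (tell()): offset=21
After 4 (seek(-9, END)): offset=12
After 5 (seek(13, SET)): offset=13
After 6 (seek(20, SET)): offset=20
After 7 (seek(-5, CUR)): offset=15
After 8 (read(2)): returned '9T', offset=17
After 9 (seek(9, SET)): offset=9
After 10 (read(4)): returned 'Z5VB', offset=13
After 11 (read(4)): returned 'L39T', offset=17
After 12 (seek(-2, CUR)): offset=15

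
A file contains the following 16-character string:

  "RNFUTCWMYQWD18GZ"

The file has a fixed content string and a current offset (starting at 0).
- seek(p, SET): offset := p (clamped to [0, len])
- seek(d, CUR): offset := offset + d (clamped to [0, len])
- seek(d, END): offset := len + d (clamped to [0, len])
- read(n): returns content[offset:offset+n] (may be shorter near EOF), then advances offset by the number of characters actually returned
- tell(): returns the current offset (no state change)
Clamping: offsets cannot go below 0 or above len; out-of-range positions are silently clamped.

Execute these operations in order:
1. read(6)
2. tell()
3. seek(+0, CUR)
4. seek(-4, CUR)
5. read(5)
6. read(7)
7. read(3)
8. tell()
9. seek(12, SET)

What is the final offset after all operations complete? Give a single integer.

After 1 (read(6)): returned 'RNFUTC', offset=6
After 2 (tell()): offset=6
After 3 (seek(+0, CUR)): offset=6
After 4 (seek(-4, CUR)): offset=2
After 5 (read(5)): returned 'FUTCW', offset=7
After 6 (read(7)): returned 'MYQWD18', offset=14
After 7 (read(3)): returned 'GZ', offset=16
After 8 (tell()): offset=16
After 9 (seek(12, SET)): offset=12

Answer: 12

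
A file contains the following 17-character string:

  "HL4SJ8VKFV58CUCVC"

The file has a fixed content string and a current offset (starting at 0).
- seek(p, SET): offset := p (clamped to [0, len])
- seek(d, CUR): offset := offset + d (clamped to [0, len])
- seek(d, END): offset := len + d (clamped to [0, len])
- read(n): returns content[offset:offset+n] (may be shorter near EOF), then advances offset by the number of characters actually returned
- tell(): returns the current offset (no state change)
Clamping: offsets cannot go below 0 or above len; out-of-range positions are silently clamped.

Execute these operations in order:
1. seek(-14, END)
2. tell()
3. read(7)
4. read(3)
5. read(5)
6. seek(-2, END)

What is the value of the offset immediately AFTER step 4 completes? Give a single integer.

After 1 (seek(-14, END)): offset=3
After 2 (tell()): offset=3
After 3 (read(7)): returned 'SJ8VKFV', offset=10
After 4 (read(3)): returned '58C', offset=13

Answer: 13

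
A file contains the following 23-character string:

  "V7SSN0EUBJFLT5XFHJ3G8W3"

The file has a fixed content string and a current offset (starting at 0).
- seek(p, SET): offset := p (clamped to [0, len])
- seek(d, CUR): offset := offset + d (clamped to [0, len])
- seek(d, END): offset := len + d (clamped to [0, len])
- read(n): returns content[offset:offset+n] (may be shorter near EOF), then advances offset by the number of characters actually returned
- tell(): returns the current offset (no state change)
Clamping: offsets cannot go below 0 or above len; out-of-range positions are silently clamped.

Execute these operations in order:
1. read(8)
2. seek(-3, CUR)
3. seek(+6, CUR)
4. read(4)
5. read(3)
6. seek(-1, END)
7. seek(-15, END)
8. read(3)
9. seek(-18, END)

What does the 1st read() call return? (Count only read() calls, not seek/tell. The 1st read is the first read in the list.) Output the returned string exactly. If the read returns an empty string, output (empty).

Answer: V7SSN0EU

Derivation:
After 1 (read(8)): returned 'V7SSN0EU', offset=8
After 2 (seek(-3, CUR)): offset=5
After 3 (seek(+6, CUR)): offset=11
After 4 (read(4)): returned 'LT5X', offset=15
After 5 (read(3)): returned 'FHJ', offset=18
After 6 (seek(-1, END)): offset=22
After 7 (seek(-15, END)): offset=8
After 8 (read(3)): returned 'BJF', offset=11
After 9 (seek(-18, END)): offset=5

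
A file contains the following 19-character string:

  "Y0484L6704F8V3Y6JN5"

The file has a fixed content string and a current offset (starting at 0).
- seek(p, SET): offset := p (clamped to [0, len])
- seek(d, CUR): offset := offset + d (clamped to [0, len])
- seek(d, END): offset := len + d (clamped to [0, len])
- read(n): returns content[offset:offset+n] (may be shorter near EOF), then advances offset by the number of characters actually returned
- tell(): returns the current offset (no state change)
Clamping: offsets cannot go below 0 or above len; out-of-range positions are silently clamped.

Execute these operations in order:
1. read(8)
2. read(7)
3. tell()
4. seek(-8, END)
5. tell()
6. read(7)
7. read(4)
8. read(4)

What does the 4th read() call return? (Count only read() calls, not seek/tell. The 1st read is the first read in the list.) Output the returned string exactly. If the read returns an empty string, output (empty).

Answer: 5

Derivation:
After 1 (read(8)): returned 'Y0484L67', offset=8
After 2 (read(7)): returned '04F8V3Y', offset=15
After 3 (tell()): offset=15
After 4 (seek(-8, END)): offset=11
After 5 (tell()): offset=11
After 6 (read(7)): returned '8V3Y6JN', offset=18
After 7 (read(4)): returned '5', offset=19
After 8 (read(4)): returned '', offset=19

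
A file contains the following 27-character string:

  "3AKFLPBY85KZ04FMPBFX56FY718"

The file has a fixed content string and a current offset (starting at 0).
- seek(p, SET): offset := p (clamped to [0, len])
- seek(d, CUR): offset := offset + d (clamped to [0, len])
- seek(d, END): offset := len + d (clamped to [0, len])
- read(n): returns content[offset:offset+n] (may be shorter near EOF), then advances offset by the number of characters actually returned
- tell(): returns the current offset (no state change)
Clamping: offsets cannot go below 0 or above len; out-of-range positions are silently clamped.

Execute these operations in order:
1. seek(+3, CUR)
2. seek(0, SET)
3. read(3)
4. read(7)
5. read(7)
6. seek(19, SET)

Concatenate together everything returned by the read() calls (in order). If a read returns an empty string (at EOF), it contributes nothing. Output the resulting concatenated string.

Answer: 3AKFLPBY85KZ04FMP

Derivation:
After 1 (seek(+3, CUR)): offset=3
After 2 (seek(0, SET)): offset=0
After 3 (read(3)): returned '3AK', offset=3
After 4 (read(7)): returned 'FLPBY85', offset=10
After 5 (read(7)): returned 'KZ04FMP', offset=17
After 6 (seek(19, SET)): offset=19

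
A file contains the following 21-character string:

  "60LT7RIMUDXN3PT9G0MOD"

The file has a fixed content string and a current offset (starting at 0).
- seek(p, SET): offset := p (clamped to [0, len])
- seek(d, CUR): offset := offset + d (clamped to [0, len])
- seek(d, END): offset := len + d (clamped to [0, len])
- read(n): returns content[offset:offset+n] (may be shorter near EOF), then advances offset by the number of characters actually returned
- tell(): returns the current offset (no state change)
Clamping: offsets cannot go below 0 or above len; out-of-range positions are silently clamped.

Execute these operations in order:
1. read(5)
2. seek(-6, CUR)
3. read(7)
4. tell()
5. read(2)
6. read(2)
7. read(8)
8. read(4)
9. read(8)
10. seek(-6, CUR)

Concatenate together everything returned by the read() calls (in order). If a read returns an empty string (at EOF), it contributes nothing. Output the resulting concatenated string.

After 1 (read(5)): returned '60LT7', offset=5
After 2 (seek(-6, CUR)): offset=0
After 3 (read(7)): returned '60LT7RI', offset=7
After 4 (tell()): offset=7
After 5 (read(2)): returned 'MU', offset=9
After 6 (read(2)): returned 'DX', offset=11
After 7 (read(8)): returned 'N3PT9G0M', offset=19
After 8 (read(4)): returned 'OD', offset=21
After 9 (read(8)): returned '', offset=21
After 10 (seek(-6, CUR)): offset=15

Answer: 60LT760LT7RIMUDXN3PT9G0MOD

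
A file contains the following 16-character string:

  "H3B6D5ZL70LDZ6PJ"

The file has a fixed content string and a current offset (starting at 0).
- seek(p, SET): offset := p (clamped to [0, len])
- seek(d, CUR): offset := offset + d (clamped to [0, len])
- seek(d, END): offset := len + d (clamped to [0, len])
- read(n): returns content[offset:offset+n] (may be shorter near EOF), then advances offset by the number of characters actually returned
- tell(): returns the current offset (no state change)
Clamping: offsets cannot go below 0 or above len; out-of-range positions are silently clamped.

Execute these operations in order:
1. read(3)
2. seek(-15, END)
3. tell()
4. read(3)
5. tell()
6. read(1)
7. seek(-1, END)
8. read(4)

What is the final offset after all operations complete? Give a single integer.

After 1 (read(3)): returned 'H3B', offset=3
After 2 (seek(-15, END)): offset=1
After 3 (tell()): offset=1
After 4 (read(3)): returned '3B6', offset=4
After 5 (tell()): offset=4
After 6 (read(1)): returned 'D', offset=5
After 7 (seek(-1, END)): offset=15
After 8 (read(4)): returned 'J', offset=16

Answer: 16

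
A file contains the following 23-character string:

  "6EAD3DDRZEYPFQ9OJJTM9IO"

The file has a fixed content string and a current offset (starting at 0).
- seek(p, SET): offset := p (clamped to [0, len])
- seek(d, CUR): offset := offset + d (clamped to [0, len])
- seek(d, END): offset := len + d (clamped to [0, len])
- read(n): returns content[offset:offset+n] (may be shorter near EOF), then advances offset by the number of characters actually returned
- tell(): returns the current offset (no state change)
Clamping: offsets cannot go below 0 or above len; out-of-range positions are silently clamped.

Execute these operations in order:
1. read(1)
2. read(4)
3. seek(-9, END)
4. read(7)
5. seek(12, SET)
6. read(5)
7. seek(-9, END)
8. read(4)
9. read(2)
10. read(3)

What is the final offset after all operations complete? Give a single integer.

After 1 (read(1)): returned '6', offset=1
After 2 (read(4)): returned 'EAD3', offset=5
After 3 (seek(-9, END)): offset=14
After 4 (read(7)): returned '9OJJTM9', offset=21
After 5 (seek(12, SET)): offset=12
After 6 (read(5)): returned 'FQ9OJ', offset=17
After 7 (seek(-9, END)): offset=14
After 8 (read(4)): returned '9OJJ', offset=18
After 9 (read(2)): returned 'TM', offset=20
After 10 (read(3)): returned '9IO', offset=23

Answer: 23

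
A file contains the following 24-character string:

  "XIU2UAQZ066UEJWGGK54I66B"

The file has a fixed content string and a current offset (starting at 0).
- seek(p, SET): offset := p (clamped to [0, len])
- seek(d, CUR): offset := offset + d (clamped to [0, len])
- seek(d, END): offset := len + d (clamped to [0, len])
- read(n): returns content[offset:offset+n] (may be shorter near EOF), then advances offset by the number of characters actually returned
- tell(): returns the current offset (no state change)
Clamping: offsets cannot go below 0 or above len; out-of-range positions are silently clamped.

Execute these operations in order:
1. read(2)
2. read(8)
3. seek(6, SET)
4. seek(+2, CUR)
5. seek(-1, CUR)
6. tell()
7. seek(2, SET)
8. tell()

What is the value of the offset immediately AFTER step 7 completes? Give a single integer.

Answer: 2

Derivation:
After 1 (read(2)): returned 'XI', offset=2
After 2 (read(8)): returned 'U2UAQZ06', offset=10
After 3 (seek(6, SET)): offset=6
After 4 (seek(+2, CUR)): offset=8
After 5 (seek(-1, CUR)): offset=7
After 6 (tell()): offset=7
After 7 (seek(2, SET)): offset=2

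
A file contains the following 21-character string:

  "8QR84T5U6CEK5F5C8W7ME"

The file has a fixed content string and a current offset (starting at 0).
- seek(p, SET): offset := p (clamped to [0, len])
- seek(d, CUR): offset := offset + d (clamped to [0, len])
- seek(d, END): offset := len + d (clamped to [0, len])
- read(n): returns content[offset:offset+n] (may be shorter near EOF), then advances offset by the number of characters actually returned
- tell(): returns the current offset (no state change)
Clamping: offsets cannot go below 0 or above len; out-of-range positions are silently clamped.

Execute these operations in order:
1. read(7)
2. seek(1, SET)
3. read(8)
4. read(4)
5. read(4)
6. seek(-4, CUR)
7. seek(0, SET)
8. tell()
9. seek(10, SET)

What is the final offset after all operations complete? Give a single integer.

Answer: 10

Derivation:
After 1 (read(7)): returned '8QR84T5', offset=7
After 2 (seek(1, SET)): offset=1
After 3 (read(8)): returned 'QR84T5U6', offset=9
After 4 (read(4)): returned 'CEK5', offset=13
After 5 (read(4)): returned 'F5C8', offset=17
After 6 (seek(-4, CUR)): offset=13
After 7 (seek(0, SET)): offset=0
After 8 (tell()): offset=0
After 9 (seek(10, SET)): offset=10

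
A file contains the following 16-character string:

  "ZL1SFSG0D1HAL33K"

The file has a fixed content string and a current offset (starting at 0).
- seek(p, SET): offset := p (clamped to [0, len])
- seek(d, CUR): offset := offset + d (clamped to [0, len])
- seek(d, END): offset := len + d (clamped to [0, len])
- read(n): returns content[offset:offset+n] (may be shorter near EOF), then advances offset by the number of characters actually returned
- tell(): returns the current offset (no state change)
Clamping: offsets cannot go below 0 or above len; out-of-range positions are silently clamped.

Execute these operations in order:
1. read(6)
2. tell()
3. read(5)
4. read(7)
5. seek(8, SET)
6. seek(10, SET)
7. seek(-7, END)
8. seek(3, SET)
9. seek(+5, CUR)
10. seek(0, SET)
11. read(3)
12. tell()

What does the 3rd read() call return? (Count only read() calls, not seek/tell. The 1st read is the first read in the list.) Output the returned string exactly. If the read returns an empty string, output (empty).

After 1 (read(6)): returned 'ZL1SFS', offset=6
After 2 (tell()): offset=6
After 3 (read(5)): returned 'G0D1H', offset=11
After 4 (read(7)): returned 'AL33K', offset=16
After 5 (seek(8, SET)): offset=8
After 6 (seek(10, SET)): offset=10
After 7 (seek(-7, END)): offset=9
After 8 (seek(3, SET)): offset=3
After 9 (seek(+5, CUR)): offset=8
After 10 (seek(0, SET)): offset=0
After 11 (read(3)): returned 'ZL1', offset=3
After 12 (tell()): offset=3

Answer: AL33K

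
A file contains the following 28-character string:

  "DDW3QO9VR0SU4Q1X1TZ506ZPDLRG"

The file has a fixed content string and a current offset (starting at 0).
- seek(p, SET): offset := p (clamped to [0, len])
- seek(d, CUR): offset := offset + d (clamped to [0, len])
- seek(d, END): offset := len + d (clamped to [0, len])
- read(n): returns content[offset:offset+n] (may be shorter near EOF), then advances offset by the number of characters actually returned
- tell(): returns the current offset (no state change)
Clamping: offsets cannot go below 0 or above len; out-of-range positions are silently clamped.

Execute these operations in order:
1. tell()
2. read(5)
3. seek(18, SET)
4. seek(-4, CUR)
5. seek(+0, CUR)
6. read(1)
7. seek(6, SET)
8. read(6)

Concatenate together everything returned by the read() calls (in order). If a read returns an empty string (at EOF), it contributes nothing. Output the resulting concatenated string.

After 1 (tell()): offset=0
After 2 (read(5)): returned 'DDW3Q', offset=5
After 3 (seek(18, SET)): offset=18
After 4 (seek(-4, CUR)): offset=14
After 5 (seek(+0, CUR)): offset=14
After 6 (read(1)): returned '1', offset=15
After 7 (seek(6, SET)): offset=6
After 8 (read(6)): returned '9VR0SU', offset=12

Answer: DDW3Q19VR0SU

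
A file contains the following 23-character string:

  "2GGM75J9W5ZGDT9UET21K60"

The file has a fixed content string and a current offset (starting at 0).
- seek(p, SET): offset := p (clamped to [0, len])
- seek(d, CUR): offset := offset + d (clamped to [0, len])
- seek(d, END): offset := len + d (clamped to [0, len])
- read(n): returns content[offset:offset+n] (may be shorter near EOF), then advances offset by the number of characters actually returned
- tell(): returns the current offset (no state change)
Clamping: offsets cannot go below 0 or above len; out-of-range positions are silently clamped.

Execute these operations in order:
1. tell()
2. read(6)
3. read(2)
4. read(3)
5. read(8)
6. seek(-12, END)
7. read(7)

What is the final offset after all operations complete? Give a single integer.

After 1 (tell()): offset=0
After 2 (read(6)): returned '2GGM75', offset=6
After 3 (read(2)): returned 'J9', offset=8
After 4 (read(3)): returned 'W5Z', offset=11
After 5 (read(8)): returned 'GDT9UET2', offset=19
After 6 (seek(-12, END)): offset=11
After 7 (read(7)): returned 'GDT9UET', offset=18

Answer: 18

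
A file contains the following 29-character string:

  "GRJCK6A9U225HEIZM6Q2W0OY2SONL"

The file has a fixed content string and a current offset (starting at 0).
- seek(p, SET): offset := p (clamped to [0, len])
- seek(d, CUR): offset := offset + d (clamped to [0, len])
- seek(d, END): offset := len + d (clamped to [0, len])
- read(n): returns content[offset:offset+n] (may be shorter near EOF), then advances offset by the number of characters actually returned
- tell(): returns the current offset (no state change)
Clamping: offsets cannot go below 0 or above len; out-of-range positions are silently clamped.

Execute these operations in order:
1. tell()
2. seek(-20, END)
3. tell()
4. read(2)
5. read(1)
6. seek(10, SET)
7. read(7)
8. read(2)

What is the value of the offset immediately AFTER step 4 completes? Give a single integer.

After 1 (tell()): offset=0
After 2 (seek(-20, END)): offset=9
After 3 (tell()): offset=9
After 4 (read(2)): returned '22', offset=11

Answer: 11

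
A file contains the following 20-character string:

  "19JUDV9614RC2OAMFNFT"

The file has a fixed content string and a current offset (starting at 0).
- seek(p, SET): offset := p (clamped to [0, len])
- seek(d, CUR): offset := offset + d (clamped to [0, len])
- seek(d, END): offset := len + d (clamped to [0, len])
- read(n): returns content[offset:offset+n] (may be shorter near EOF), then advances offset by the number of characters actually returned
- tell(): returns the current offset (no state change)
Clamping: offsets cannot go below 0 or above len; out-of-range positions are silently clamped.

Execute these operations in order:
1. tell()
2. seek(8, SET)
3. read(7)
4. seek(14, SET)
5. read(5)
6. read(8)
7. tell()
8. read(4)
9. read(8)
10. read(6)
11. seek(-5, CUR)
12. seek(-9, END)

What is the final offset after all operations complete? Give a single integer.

Answer: 11

Derivation:
After 1 (tell()): offset=0
After 2 (seek(8, SET)): offset=8
After 3 (read(7)): returned '14RC2OA', offset=15
After 4 (seek(14, SET)): offset=14
After 5 (read(5)): returned 'AMFNF', offset=19
After 6 (read(8)): returned 'T', offset=20
After 7 (tell()): offset=20
After 8 (read(4)): returned '', offset=20
After 9 (read(8)): returned '', offset=20
After 10 (read(6)): returned '', offset=20
After 11 (seek(-5, CUR)): offset=15
After 12 (seek(-9, END)): offset=11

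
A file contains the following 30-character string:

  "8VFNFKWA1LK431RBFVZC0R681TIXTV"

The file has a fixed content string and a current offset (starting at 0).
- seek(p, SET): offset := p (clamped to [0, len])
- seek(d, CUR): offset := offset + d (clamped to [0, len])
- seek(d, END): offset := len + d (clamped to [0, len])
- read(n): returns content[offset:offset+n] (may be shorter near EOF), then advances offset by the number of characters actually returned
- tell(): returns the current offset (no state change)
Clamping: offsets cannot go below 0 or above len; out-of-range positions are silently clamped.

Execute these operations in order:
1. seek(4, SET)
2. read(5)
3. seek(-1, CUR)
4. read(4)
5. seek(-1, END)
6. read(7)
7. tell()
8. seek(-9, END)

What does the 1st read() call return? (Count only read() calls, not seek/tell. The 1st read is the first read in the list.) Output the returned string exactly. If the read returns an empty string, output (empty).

Answer: FKWA1

Derivation:
After 1 (seek(4, SET)): offset=4
After 2 (read(5)): returned 'FKWA1', offset=9
After 3 (seek(-1, CUR)): offset=8
After 4 (read(4)): returned '1LK4', offset=12
After 5 (seek(-1, END)): offset=29
After 6 (read(7)): returned 'V', offset=30
After 7 (tell()): offset=30
After 8 (seek(-9, END)): offset=21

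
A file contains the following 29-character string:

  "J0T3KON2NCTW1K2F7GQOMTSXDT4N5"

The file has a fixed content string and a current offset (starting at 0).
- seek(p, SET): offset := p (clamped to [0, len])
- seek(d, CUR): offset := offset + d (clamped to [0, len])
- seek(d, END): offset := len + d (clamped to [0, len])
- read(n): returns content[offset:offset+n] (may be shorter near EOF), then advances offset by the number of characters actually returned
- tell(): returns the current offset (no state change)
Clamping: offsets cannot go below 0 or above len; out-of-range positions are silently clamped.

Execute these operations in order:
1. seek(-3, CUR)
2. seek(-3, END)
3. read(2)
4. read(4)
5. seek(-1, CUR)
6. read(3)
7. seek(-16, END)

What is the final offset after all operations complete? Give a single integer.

After 1 (seek(-3, CUR)): offset=0
After 2 (seek(-3, END)): offset=26
After 3 (read(2)): returned '4N', offset=28
After 4 (read(4)): returned '5', offset=29
After 5 (seek(-1, CUR)): offset=28
After 6 (read(3)): returned '5', offset=29
After 7 (seek(-16, END)): offset=13

Answer: 13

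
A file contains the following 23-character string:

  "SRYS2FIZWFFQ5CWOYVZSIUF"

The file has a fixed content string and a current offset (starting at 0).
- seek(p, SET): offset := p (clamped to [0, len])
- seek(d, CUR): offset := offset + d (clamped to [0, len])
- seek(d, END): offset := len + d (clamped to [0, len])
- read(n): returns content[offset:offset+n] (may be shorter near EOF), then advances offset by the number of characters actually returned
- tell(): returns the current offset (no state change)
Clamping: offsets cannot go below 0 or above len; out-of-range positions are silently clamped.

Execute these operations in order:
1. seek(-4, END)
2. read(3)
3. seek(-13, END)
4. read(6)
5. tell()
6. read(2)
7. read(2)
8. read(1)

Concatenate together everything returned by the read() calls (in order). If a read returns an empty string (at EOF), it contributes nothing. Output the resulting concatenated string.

Answer: SIUFQ5CWOYVZSI

Derivation:
After 1 (seek(-4, END)): offset=19
After 2 (read(3)): returned 'SIU', offset=22
After 3 (seek(-13, END)): offset=10
After 4 (read(6)): returned 'FQ5CWO', offset=16
After 5 (tell()): offset=16
After 6 (read(2)): returned 'YV', offset=18
After 7 (read(2)): returned 'ZS', offset=20
After 8 (read(1)): returned 'I', offset=21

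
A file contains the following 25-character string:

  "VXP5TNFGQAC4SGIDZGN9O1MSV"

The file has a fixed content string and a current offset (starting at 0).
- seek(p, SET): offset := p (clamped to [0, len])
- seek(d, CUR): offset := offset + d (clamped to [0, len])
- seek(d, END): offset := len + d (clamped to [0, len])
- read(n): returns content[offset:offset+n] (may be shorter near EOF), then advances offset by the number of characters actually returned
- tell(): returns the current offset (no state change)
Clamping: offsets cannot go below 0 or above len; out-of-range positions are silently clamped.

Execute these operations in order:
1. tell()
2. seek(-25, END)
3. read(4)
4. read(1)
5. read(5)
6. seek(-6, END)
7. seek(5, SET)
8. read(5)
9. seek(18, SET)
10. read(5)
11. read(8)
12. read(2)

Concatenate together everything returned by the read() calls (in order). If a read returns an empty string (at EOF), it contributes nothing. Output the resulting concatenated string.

Answer: VXP5TNFGQANFGQAN9O1MSV

Derivation:
After 1 (tell()): offset=0
After 2 (seek(-25, END)): offset=0
After 3 (read(4)): returned 'VXP5', offset=4
After 4 (read(1)): returned 'T', offset=5
After 5 (read(5)): returned 'NFGQA', offset=10
After 6 (seek(-6, END)): offset=19
After 7 (seek(5, SET)): offset=5
After 8 (read(5)): returned 'NFGQA', offset=10
After 9 (seek(18, SET)): offset=18
After 10 (read(5)): returned 'N9O1M', offset=23
After 11 (read(8)): returned 'SV', offset=25
After 12 (read(2)): returned '', offset=25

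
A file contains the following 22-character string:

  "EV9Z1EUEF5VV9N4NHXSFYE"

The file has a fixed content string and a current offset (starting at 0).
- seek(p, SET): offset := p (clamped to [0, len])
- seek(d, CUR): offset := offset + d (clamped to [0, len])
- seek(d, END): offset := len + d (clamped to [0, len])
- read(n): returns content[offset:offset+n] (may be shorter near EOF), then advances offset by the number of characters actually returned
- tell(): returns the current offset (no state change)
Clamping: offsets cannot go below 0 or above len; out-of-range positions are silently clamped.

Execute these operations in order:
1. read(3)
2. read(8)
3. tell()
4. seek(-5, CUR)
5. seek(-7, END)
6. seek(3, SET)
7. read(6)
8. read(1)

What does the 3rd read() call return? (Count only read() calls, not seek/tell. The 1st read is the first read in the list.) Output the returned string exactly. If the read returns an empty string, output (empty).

After 1 (read(3)): returned 'EV9', offset=3
After 2 (read(8)): returned 'Z1EUEF5V', offset=11
After 3 (tell()): offset=11
After 4 (seek(-5, CUR)): offset=6
After 5 (seek(-7, END)): offset=15
After 6 (seek(3, SET)): offset=3
After 7 (read(6)): returned 'Z1EUEF', offset=9
After 8 (read(1)): returned '5', offset=10

Answer: Z1EUEF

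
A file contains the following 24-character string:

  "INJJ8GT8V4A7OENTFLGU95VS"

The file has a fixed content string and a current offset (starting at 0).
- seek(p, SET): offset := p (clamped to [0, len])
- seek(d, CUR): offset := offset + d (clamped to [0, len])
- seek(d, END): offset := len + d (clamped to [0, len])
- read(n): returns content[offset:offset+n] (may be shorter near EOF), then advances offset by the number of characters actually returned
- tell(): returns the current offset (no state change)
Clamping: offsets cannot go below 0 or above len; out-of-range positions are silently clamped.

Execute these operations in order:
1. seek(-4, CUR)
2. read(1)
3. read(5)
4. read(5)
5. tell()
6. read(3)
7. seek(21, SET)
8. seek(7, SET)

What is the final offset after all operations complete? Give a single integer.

Answer: 7

Derivation:
After 1 (seek(-4, CUR)): offset=0
After 2 (read(1)): returned 'I', offset=1
After 3 (read(5)): returned 'NJJ8G', offset=6
After 4 (read(5)): returned 'T8V4A', offset=11
After 5 (tell()): offset=11
After 6 (read(3)): returned '7OE', offset=14
After 7 (seek(21, SET)): offset=21
After 8 (seek(7, SET)): offset=7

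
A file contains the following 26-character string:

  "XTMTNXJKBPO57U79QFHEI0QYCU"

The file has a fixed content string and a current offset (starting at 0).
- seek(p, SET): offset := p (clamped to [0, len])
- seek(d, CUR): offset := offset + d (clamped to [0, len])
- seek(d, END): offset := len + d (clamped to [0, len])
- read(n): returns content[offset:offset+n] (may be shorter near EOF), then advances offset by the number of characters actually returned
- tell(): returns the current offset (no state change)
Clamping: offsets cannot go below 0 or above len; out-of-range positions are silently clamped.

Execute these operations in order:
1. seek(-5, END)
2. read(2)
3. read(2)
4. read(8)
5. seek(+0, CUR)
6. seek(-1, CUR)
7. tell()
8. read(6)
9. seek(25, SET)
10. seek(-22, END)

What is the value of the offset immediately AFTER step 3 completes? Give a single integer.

After 1 (seek(-5, END)): offset=21
After 2 (read(2)): returned '0Q', offset=23
After 3 (read(2)): returned 'YC', offset=25

Answer: 25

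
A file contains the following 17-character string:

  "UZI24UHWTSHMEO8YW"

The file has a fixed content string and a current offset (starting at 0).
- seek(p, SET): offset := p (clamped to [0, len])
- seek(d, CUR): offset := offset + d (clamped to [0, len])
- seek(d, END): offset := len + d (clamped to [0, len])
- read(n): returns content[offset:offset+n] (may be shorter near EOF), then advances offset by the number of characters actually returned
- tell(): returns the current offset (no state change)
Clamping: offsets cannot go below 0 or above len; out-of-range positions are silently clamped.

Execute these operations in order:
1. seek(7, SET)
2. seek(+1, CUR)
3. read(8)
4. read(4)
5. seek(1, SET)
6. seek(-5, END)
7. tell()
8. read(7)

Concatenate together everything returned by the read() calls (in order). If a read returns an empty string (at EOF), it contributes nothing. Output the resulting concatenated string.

Answer: TSHMEO8YWEO8YW

Derivation:
After 1 (seek(7, SET)): offset=7
After 2 (seek(+1, CUR)): offset=8
After 3 (read(8)): returned 'TSHMEO8Y', offset=16
After 4 (read(4)): returned 'W', offset=17
After 5 (seek(1, SET)): offset=1
After 6 (seek(-5, END)): offset=12
After 7 (tell()): offset=12
After 8 (read(7)): returned 'EO8YW', offset=17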